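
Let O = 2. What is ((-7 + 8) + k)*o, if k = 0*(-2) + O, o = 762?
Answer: 2286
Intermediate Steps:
k = 2 (k = 0*(-2) + 2 = 0 + 2 = 2)
((-7 + 8) + k)*o = ((-7 + 8) + 2)*762 = (1 + 2)*762 = 3*762 = 2286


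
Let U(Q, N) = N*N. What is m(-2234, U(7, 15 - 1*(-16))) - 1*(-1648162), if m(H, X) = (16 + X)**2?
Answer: 2602691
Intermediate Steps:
U(Q, N) = N**2
m(-2234, U(7, 15 - 1*(-16))) - 1*(-1648162) = (16 + (15 - 1*(-16))**2)**2 - 1*(-1648162) = (16 + (15 + 16)**2)**2 + 1648162 = (16 + 31**2)**2 + 1648162 = (16 + 961)**2 + 1648162 = 977**2 + 1648162 = 954529 + 1648162 = 2602691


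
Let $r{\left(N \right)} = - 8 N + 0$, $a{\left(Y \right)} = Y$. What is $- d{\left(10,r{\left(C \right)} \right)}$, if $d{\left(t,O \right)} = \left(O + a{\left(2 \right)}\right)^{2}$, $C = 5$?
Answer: $-1444$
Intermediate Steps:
$r{\left(N \right)} = - 8 N$
$d{\left(t,O \right)} = \left(2 + O\right)^{2}$ ($d{\left(t,O \right)} = \left(O + 2\right)^{2} = \left(2 + O\right)^{2}$)
$- d{\left(10,r{\left(C \right)} \right)} = - \left(2 - 40\right)^{2} = - \left(-38\right)^{2} = \left(-1\right) 1444 = -1444$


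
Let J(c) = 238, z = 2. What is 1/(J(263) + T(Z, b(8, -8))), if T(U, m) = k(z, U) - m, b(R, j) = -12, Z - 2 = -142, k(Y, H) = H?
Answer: 1/110 ≈ 0.0090909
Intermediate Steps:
Z = -140 (Z = 2 - 142 = -140)
T(U, m) = U - m
1/(J(263) + T(Z, b(8, -8))) = 1/(238 + (-140 - 1*(-12))) = 1/(238 + (-140 + 12)) = 1/(238 - 128) = 1/110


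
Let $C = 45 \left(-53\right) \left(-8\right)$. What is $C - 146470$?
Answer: $-127390$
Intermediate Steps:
$C = 19080$ ($C = \left(-2385\right) \left(-8\right) = 19080$)
$C - 146470 = 19080 - 146470 = -127390$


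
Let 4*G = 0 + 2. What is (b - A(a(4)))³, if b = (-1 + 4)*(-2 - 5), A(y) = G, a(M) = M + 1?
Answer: -79507/8 ≈ -9938.4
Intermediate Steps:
G = ½ (G = (0 + 2)/4 = (¼)*2 = ½ ≈ 0.50000)
a(M) = 1 + M
A(y) = ½
b = -21 (b = 3*(-7) = -21)
(b - A(a(4)))³ = (-21 - 1*½)³ = (-21 - ½)³ = (-43/2)³ = -79507/8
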